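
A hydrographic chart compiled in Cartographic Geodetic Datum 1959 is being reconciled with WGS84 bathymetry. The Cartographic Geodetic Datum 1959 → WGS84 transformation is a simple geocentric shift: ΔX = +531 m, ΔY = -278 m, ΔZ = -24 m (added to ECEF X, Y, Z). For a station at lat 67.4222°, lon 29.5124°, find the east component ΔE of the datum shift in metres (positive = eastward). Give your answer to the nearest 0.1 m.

The local east axis at (φ, λ) is (−sin λ, cos λ, 0), so ΔE = −sin(29.5124°)·531 + cos(29.5124°)·(-278) = -503.51 m.

ΔE = -503.5 m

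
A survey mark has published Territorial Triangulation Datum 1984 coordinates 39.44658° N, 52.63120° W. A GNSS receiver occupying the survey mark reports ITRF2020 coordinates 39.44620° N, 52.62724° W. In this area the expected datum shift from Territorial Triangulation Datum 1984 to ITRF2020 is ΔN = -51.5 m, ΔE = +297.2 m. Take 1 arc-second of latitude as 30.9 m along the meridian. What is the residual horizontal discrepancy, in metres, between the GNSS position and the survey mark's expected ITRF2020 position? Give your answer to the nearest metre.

44 m

Observed coordinate differences: Δφ = -0.00038°, Δλ = +0.00396°.
Converting to metres (1° lat = 111240 m, cos φ = 0.772217): observed ΔN = -42.3 m, observed ΔE = 340.2 m.
Subtracting the expected shift leaves a residual of -42.3 − (-51.5) = 9.2 m north and 340.2 − (297.2) = 43.0 m east.
Residual distance = √(9.2² + 43.0²) = 43.9 m.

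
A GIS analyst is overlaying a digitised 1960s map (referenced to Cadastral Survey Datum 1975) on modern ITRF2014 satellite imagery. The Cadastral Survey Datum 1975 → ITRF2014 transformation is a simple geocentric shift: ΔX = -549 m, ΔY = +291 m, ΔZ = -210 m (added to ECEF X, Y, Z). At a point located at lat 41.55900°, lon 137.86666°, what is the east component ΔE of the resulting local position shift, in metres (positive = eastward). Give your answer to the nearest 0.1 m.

The local east axis at (φ, λ) is (−sin λ, cos λ, 0), so ΔE = −sin(137.86666°)·(-549) + cos(137.86666°)·291 = 152.50 m.

ΔE = 152.5 m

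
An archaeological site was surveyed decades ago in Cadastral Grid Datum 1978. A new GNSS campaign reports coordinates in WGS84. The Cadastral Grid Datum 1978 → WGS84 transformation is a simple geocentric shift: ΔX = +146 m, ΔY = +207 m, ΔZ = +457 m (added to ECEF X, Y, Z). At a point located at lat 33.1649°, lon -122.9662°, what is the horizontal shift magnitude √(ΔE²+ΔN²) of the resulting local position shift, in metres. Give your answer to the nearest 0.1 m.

521.1 m

At φ = 33.1649°, λ = -122.9662°: sin φ = 0.547051, cos φ = 0.837100, sin λ = -0.838992, cos λ = -0.544144.
ΔE = −sin λ·ΔX + cos λ·ΔY = −(-0.838992)·(146) + (-0.544144)·(207) = 9.85 m.
ΔN = −sin φ cos λ·ΔX − sin φ sin λ·ΔY + cos φ·ΔZ = −(0.547051)(-0.544144)(146) − (0.547051)(-0.838992)(207) + (0.837100)(457) = 521.02 m.
Horizontal magnitude = √(ΔE² + ΔN²) = √(9.85² + 521.02²) = 521.12 m.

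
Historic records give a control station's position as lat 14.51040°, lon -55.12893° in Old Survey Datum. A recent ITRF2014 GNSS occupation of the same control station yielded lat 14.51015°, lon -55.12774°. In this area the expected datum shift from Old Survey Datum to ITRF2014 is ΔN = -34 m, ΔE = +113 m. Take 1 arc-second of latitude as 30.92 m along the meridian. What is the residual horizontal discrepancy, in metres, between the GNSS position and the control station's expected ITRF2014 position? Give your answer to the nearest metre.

Observed coordinate differences: Δφ = -0.00025°, Δλ = +0.00119°.
Converting to metres (1° lat = 111312 m, cos φ = 0.968102): observed ΔN = -27.8 m, observed ΔE = 128.2 m.
Subtracting the expected shift leaves a residual of -27.8 − (-34) = 6.2 m north and 128.2 − (113) = 15.2 m east.
Residual distance = √(6.2² + 15.2²) = 16.4 m.

16 m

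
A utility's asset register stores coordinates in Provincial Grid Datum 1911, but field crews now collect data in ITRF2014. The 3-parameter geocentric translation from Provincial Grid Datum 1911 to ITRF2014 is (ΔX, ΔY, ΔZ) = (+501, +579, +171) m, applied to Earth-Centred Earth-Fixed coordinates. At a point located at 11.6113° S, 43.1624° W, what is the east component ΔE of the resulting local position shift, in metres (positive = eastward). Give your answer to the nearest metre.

The local east axis at (φ, λ) is (−sin λ, cos λ, 0), so ΔE = −sin(-43.1624°)·501 + cos(-43.1624°)·579 = 765.05 m.

ΔE = 765 m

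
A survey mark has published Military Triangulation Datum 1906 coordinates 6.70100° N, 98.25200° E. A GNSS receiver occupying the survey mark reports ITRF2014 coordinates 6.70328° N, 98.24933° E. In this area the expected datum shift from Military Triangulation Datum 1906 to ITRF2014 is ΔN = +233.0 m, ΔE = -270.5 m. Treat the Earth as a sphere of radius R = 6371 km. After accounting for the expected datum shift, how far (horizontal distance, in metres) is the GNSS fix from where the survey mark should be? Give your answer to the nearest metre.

Observed coordinate differences: Δφ = +0.00228°, Δλ = -0.00267°.
Converting to metres (1° lat = 111195 m, cos φ = 0.993169): observed ΔN = 253.5 m, observed ΔE = -294.9 m.
Subtracting the expected shift leaves a residual of 253.5 − (233.0) = 20.5 m north and -294.9 − (-270.5) = -24.4 m east.
Residual distance = √(20.5² + (-24.4)²) = 31.9 m.

32 m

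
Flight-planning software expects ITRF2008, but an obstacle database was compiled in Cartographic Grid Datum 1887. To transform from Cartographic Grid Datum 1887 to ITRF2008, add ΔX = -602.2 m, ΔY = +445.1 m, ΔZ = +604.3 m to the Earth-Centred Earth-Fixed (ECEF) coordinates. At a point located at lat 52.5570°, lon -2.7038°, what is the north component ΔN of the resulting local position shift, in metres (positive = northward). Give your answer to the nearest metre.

ΔN = 862 m

At φ = 52.5570°, λ = -2.7038°: sin φ = 0.793959, cos φ = 0.607972, sin λ = -0.047173, cos λ = 0.998887.
ΔN = −sin φ cos λ·ΔX − sin φ sin λ·ΔY + cos φ·ΔZ = −(0.793959)(0.998887)(-602.2) − (0.793959)(-0.047173)(445.1) + (0.607972)(604.3) = 861.66 m.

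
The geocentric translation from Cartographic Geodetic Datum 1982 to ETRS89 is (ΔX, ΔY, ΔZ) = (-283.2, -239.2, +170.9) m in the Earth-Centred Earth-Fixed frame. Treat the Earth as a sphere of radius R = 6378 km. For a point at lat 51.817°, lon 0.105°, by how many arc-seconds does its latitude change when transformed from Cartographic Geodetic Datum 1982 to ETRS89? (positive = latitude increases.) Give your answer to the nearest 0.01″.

sin φ = 0.786040, cos φ = 0.618175, sin λ = 0.001833, cos λ = 0.999998.
North component: ΔN = −sin φ cos λ·ΔX − sin φ sin λ·ΔY + cos φ·ΔZ = −(0.786040)(0.999998)(-283.2) − (0.786040)(0.001833)(-239.2) + (0.618175)(170.9) = 328.60 m.
1° of latitude spans πR/180 = 111317 m, so Δφ = 328.60 / 111317 × 3600 = 10.627″.

Δφ = 10.63″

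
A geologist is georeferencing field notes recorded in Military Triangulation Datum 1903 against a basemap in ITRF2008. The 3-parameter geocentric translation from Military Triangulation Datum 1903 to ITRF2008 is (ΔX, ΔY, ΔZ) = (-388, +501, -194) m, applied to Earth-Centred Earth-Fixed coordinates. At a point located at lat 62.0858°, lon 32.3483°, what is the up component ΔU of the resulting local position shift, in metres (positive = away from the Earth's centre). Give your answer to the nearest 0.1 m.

At φ = 62.0858°, λ = 32.3483°: sin φ = 0.883650, cos φ = 0.468149, sin λ = 0.535065, cos λ = 0.844811.
ΔU = cos φ cos λ·ΔX + cos φ sin λ·ΔY + sin φ·ΔZ = (0.468149)(0.844811)(-388) + (0.468149)(0.535065)(501) + (0.883650)(-194) = -199.39 m.

ΔU = -199.4 m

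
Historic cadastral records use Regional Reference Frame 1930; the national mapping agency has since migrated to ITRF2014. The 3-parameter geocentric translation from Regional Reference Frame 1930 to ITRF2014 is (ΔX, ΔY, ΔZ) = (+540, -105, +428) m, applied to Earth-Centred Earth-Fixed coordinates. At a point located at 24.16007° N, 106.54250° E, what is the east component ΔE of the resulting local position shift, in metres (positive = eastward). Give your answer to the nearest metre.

At φ = 24.16007°, λ = 106.54250°: sin φ = 0.409287, cos φ = 0.912406, sin λ = 0.958609, cos λ = -0.284726.
ΔE = −sin λ·ΔX + cos λ·ΔY = −(0.958609)·(540) + (-0.284726)·(-105) = -487.75 m.

ΔE = -488 m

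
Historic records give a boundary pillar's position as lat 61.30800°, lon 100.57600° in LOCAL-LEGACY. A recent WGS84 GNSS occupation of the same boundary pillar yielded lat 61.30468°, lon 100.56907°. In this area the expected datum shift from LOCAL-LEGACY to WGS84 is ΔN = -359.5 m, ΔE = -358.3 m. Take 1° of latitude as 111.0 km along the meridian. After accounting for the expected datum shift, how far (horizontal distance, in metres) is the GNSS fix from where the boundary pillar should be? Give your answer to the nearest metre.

Observed coordinate differences: Δφ = -0.00332°, Δλ = -0.00693°.
Converting to metres (1° lat = 111000 m, cos φ = 0.480101): observed ΔN = -368.5 m, observed ΔE = -369.3 m.
Subtracting the expected shift leaves a residual of -368.5 − (-359.5) = -9.0 m north and -369.3 − (-358.3) = -11.0 m east.
Residual distance = √((-9.0)² + (-11.0)²) = 14.2 m.

14 m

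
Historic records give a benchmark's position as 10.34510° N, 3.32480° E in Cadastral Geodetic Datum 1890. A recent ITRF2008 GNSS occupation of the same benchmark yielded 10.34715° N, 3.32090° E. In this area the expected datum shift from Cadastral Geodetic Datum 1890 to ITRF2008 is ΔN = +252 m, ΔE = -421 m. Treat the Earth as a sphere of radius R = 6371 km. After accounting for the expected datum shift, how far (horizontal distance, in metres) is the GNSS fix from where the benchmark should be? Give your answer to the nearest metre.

25 m

Observed coordinate differences: Δφ = +0.00205°, Δλ = -0.00390°.
Converting to metres (1° lat = 111195 m, cos φ = 0.983744): observed ΔN = 227.9 m, observed ΔE = -426.6 m.
Subtracting the expected shift leaves a residual of 227.9 − (252) = -24.1 m north and -426.6 − (-421) = -5.6 m east.
Residual distance = √((-24.1)² + (-5.6)²) = 24.7 m.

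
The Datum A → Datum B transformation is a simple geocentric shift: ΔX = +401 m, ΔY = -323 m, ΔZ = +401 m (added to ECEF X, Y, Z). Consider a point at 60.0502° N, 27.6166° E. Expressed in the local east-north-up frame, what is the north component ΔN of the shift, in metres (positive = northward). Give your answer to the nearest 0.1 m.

At φ = 60.0502°, λ = 27.6166°: sin φ = 0.866463, cos φ = 0.499241, sin λ = 0.463553, cos λ = 0.886069.
ΔN = −sin φ cos λ·ΔX − sin φ sin λ·ΔY + cos φ·ΔZ = −(0.866463)(0.886069)(401) − (0.866463)(0.463553)(-323) + (0.499241)(401) = 22.06 m.

ΔN = 22.1 m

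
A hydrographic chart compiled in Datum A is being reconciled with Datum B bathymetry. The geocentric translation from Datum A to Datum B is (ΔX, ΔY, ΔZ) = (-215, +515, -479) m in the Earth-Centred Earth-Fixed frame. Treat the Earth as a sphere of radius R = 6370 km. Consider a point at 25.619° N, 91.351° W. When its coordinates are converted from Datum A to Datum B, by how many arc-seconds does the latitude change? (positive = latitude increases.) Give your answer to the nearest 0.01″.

sin φ = 0.432385, cos φ = 0.901689, sin λ = -0.999722, cos λ = -0.023577.
North component: ΔN = −sin φ cos λ·ΔX − sin φ sin λ·ΔY + cos φ·ΔZ = −(0.432385)(-0.023577)(-215) − (0.432385)(-0.999722)(515) + (0.901689)(-479) = -211.48 m.
1° of latitude spans πR/180 = 111177 m, so Δφ = -211.48 / 111177 × 3600 = -6.848″.

Δφ = -6.85″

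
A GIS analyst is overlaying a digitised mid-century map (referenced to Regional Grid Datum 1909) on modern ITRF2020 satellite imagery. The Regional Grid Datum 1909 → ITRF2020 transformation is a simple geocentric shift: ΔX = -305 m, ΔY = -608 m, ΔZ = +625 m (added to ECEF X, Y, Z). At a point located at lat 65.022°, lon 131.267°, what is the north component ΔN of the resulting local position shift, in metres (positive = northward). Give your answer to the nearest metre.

ΔN = 496 m

At φ = 65.022°, λ = 131.267°: sin φ = 0.906470, cos φ = 0.422270, sin λ = 0.751644, cos λ = -0.659569.
ΔN = −sin φ cos λ·ΔX − sin φ sin λ·ΔY + cos φ·ΔZ = −(0.906470)(-0.659569)(-305) − (0.906470)(0.751644)(-608) + (0.422270)(625) = 495.82 m.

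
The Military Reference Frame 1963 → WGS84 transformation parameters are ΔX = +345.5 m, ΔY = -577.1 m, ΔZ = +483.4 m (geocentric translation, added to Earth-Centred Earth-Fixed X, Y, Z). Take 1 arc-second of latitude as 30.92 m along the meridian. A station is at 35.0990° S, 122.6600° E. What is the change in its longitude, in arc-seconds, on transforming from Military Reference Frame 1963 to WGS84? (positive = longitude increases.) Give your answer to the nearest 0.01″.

sin φ = -0.574991, cos φ = 0.818160, sin λ = 0.841888, cos λ = -0.539653.
East component: ΔE = −sin λ·ΔX + cos λ·ΔY = −(0.841888)(345.5) + (-0.539653)(-577.1) = 20.56 m.
1° of latitude spans 3600 × 30.92 = 111312 m; at latitude φ, 1° of longitude spans that × cos φ = 91071.0 m, so Δλ = 20.56 / 91071.0 × 3600 = 0.813″.

Δλ = 0.81″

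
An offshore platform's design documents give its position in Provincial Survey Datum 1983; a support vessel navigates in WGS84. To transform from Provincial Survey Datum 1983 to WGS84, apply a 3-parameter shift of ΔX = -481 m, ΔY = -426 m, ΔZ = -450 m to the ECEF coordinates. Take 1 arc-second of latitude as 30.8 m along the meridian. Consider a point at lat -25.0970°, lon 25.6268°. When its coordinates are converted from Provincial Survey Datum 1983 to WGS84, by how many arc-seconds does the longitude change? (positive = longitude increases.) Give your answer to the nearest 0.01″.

Δλ = -6.31″

sin φ = -0.424152, cos φ = 0.905591, sin λ = 0.432508, cos λ = 0.901630.
East component: ΔE = −sin λ·ΔX + cos λ·ΔY = −(0.432508)(-481) + (0.901630)(-426) = -176.06 m.
1° of latitude spans 3600 × 30.80 = 110880 m; at latitude φ, 1° of longitude spans that × cos φ = 100411.9 m, so Δλ = -176.06 / 100411.9 × 3600 = -6.312″.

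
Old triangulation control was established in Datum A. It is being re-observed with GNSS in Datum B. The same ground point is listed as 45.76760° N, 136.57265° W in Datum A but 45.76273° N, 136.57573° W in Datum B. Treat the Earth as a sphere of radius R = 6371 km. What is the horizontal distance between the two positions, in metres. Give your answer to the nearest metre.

Δφ = 45.76273° − 45.76760° = -0.00487°; Δλ = -136.57573° − -136.57265° = -0.00308°.
1° along a meridian = πR/180 = 111195 m.
ΔN = Δφ × 111195 = -541.5 m; ΔE = Δλ × 111195 × cos(45.76760°) = -0.00308 × 111195 × 0.697570 = -238.9 m.
Distance = √(ΔE² + ΔN²) = √((-238.9)² + (-541.5)²) = 591.9 m.

592 m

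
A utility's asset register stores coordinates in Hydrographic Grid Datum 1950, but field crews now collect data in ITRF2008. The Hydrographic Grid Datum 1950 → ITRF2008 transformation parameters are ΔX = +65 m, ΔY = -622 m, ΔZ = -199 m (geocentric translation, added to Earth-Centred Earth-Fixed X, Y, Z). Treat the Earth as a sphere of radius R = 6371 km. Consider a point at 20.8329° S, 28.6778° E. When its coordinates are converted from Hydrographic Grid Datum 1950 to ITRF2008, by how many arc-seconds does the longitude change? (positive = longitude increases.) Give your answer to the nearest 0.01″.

Δλ = -19.98″

sin φ = -0.355644, cos φ = 0.934622, sin λ = 0.479884, cos λ = 0.877332.
East component: ΔE = −sin λ·ΔX + cos λ·ΔY = −(0.479884)(65) + (0.877332)(-622) = -576.89 m.
1° of latitude spans πR/180 = 111195 m; at latitude φ, 1° of longitude spans that × cos φ = 103925.2 m, so Δλ = -576.89 / 103925.2 × 3600 = -19.984″.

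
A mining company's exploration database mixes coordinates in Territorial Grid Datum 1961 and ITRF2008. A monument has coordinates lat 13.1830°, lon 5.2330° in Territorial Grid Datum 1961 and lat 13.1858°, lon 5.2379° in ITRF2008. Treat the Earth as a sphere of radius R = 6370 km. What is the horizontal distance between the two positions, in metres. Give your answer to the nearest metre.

615 m

Δφ = 13.1858° − 13.1830° = +0.0028°; Δλ = 5.2379° − 5.2330° = +0.0049°.
1° along a meridian = πR/180 = 111177 m.
ΔN = Δφ × 111177 = 311.3 m; ΔE = Δλ × 111177 × cos(13.1830°) = +0.0049 × 111177 × 0.973647 = 530.4 m.
Distance = √(ΔE² + ΔN²) = √(530.4² + 311.3²) = 615.0 m.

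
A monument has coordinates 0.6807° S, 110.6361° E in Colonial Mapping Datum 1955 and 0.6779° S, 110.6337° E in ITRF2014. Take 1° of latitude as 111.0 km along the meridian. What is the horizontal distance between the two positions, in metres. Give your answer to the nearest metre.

409 m

Δφ = -0.6779° − -0.6807° = +0.0028°; Δλ = 110.6337° − 110.6361° = -0.0024°.
ΔN = Δφ × 111000 = 310.8 m; ΔE = Δλ × 111000 × cos(-0.6807°) = -0.0024 × 111000 × 0.999929 = -266.4 m.
Distance = √(ΔE² + ΔN²) = √((-266.4)² + 310.8²) = 409.3 m.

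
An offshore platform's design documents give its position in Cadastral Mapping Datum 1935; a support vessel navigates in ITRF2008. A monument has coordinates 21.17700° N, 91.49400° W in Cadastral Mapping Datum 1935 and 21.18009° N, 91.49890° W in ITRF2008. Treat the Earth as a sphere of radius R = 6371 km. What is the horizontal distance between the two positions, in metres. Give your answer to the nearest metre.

613 m

Δφ = 21.18009° − 21.17700° = +0.00309°; Δλ = -91.49890° − -91.49400° = -0.00490°.
1° along a meridian = πR/180 = 111195 m.
ΔN = Δφ × 111195 = 343.6 m; ΔE = Δλ × 111195 × cos(21.17700°) = -0.00490 × 111195 × 0.932469 = -508.1 m.
Distance = √(ΔE² + ΔN²) = √((-508.1)² + 343.6²) = 613.3 m.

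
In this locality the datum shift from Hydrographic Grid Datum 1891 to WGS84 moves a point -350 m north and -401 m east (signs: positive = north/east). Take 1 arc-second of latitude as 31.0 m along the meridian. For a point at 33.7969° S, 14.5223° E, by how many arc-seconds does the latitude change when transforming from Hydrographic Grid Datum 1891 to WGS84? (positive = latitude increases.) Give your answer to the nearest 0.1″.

1″ of latitude = 31.00 m, so Δφ = -350.0 / 31.00 = -11.290″.

Δφ = -11.3″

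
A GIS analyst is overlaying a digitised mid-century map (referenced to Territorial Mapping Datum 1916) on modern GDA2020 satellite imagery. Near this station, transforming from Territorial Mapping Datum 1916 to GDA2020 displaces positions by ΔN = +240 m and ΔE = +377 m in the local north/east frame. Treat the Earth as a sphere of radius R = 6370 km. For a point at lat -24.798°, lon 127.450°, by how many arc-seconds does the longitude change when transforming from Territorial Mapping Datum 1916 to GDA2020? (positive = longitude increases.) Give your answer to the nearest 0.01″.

Δλ = 13.45″

At latitude -24.798°, cos φ = 0.907792.
One radian of longitude at latitude φ spans R cos φ, so Δλ = ΔE / (R cos φ) = 377.0 / (6370000 × 0.907792) = 6.5195e-05 rad = 13.447″.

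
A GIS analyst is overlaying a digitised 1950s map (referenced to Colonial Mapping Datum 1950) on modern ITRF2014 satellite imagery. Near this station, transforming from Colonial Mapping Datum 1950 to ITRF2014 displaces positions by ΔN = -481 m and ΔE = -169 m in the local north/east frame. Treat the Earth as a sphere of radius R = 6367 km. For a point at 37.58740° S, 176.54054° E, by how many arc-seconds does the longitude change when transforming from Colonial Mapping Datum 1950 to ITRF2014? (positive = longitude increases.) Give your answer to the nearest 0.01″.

Δλ = -6.91″

At latitude -37.58740°, cos φ = 0.792424.
One radian of longitude at latitude φ spans R cos φ, so Δλ = ΔE / (R cos φ) = -169.0 / (6367000 × 0.792424) = -3.3496e-05 rad = -6.909″.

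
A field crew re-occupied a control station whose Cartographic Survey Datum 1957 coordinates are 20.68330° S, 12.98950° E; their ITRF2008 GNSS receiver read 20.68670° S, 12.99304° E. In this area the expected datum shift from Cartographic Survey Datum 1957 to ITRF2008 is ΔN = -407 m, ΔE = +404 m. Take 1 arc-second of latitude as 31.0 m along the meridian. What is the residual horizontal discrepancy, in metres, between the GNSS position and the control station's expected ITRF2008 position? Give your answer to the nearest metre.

44 m

Observed coordinate differences: Δφ = -0.00340°, Δλ = +0.00354°.
Converting to metres (1° lat = 111600 m, cos φ = 0.935547): observed ΔN = -379.4 m, observed ΔE = 369.6 m.
Subtracting the expected shift leaves a residual of -379.4 − (-407) = 27.6 m north and 369.6 − (404) = -34.4 m east.
Residual distance = √(27.6² + (-34.4)²) = 44.1 m.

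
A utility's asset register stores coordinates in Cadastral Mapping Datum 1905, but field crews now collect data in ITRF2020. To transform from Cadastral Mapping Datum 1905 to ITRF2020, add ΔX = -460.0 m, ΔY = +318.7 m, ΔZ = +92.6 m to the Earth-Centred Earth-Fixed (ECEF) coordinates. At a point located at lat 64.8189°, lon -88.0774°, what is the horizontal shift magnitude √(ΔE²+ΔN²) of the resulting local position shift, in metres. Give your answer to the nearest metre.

The local east axis at (φ, λ) is (−sin λ, cos λ, 0), so ΔE = −sin(-88.0774°)·(-460.0) + cos(-88.0774°)·318.7 = -449.05 m.
The local north axis is (−sin φ cos λ, −sin φ sin λ, cos φ), giving ΔN = 13.966 + 288.251 + 39.400 = 341.62 m.
Horizontal magnitude = √(ΔE² + ΔN²) = √((-449.05)² + 341.62²) = 564.22 m.

564 m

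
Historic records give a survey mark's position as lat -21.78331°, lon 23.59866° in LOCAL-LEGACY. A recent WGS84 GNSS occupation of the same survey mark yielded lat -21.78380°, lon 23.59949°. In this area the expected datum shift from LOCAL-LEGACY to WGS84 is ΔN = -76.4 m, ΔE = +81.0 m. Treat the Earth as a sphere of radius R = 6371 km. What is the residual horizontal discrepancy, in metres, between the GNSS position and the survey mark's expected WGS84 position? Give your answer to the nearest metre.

Observed coordinate differences: Δφ = -0.00049°, Δλ = +0.00083°.
Converting to metres (1° lat = 111195 m, cos φ = 0.928594): observed ΔN = -54.5 m, observed ΔE = 85.7 m.
Subtracting the expected shift leaves a residual of -54.5 − (-76.4) = 21.9 m north and 85.7 − (81.0) = 4.7 m east.
Residual distance = √(21.9² + 4.7²) = 22.4 m.

22 m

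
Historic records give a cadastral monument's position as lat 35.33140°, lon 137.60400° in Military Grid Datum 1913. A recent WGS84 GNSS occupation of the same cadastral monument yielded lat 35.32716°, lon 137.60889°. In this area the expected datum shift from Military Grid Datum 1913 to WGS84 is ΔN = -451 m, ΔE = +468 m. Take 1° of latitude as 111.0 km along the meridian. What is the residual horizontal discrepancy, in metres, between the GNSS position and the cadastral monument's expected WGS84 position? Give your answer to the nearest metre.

Observed coordinate differences: Δφ = -0.00424°, Δλ = +0.00489°.
Converting to metres (1° lat = 111000 m, cos φ = 0.815821): observed ΔN = -470.6 m, observed ΔE = 442.8 m.
Subtracting the expected shift leaves a residual of -470.6 − (-451) = -19.6 m north and 442.8 − (468) = -25.2 m east.
Residual distance = √((-19.6)² + (-25.2)²) = 31.9 m.

32 m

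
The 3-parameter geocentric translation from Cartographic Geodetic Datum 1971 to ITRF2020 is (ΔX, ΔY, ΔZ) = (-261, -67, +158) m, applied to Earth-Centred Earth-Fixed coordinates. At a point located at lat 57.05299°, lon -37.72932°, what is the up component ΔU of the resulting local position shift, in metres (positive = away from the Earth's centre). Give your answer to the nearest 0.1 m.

ΔU = 42.6 m

The local up (radial) axis is (cos φ cos λ, cos φ sin λ, sin φ), giving ΔU = -112.268 + 22.298 + 132.589 = 42.62 m.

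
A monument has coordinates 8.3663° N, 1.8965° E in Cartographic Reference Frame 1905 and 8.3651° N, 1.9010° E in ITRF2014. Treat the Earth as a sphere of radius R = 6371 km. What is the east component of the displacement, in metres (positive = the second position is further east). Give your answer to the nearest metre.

Δφ = 8.3651° − 8.3663° = -0.0012°; Δλ = 1.9010° − 1.8965° = +0.0045°.
1° along a meridian = πR/180 = 111195 m.
ΔN = Δφ × 111195 = -133.4 m; ΔE = Δλ × 111195 × cos(8.3663°) = +0.0045 × 111195 × 0.989358 = 495.1 m.

ΔE = 495 m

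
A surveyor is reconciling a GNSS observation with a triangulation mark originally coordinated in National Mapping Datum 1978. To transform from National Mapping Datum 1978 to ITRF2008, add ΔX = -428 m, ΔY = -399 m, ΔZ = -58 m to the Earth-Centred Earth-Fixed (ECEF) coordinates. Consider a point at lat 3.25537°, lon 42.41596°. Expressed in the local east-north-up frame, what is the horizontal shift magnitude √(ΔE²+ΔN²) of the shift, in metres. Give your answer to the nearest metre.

25 m

At φ = 3.25537°, λ = 42.41596°: sin φ = 0.056786, cos φ = 0.998386, sin λ = 0.674508, cos λ = 0.738267.
ΔE = −sin λ·ΔX + cos λ·ΔY = −(0.674508)·(-428) + (0.738267)·(-399) = -5.88 m.
ΔN = −sin φ cos λ·ΔX − sin φ sin λ·ΔY + cos φ·ΔZ = −(0.056786)(0.738267)(-428) − (0.056786)(0.674508)(-399) + (0.998386)(-58) = -24.68 m.
Horizontal magnitude = √(ΔE² + ΔN²) = √((-5.88)² + (-24.68)²) = 25.37 m.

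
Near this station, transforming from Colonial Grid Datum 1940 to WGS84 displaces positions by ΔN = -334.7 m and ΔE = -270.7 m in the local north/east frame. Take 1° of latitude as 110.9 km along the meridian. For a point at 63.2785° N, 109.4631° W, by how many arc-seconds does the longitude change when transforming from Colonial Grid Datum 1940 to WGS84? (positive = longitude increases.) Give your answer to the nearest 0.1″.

At latitude 63.2785°, cos φ = 0.449654.
1° of longitude at this latitude = 110.9 × cos φ = 49.87 km, so Δλ = -270.7 / 49866.7 = -0.0054285° = -19.543″.

Δλ = -19.5″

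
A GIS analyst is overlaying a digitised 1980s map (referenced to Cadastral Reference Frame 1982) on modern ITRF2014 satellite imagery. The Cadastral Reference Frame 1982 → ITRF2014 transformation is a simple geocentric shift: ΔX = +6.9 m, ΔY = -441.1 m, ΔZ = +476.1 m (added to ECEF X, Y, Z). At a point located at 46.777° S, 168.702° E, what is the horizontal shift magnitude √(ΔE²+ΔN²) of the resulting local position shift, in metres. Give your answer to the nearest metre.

503 m

The local east axis at (φ, λ) is (−sin λ, cos λ, 0), so ΔE = −sin(168.702°)·6.9 + cos(168.702°)·(-441.1) = 431.20 m.
The local north axis is (−sin φ cos λ, −sin φ sin λ, cos φ), giving ΔN = -4.931 − 62.971 + 326.052 = 258.15 m.
Horizontal magnitude = √(ΔE² + ΔN²) = √(431.20² + 258.15²) = 502.57 m.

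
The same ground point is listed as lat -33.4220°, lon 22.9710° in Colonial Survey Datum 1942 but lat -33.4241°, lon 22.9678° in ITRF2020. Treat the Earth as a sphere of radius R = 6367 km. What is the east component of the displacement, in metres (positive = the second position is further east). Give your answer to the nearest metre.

ΔE = -297 m

Δφ = -33.4241° − -33.4220° = -0.0021°; Δλ = 22.9678° − 22.9710° = -0.0032°.
1° along a meridian = πR/180 = 111125 m.
ΔN = Δφ × 111125 = -233.4 m; ΔE = Δλ × 111125 × cos(-33.4220°) = -0.0032 × 111125 × 0.834636 = -296.8 m.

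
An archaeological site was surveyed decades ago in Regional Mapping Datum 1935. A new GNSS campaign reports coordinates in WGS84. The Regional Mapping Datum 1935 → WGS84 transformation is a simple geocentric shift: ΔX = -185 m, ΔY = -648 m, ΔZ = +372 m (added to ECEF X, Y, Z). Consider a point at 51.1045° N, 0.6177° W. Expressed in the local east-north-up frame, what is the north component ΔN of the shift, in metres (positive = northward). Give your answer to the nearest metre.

ΔN = 372 m

The local north axis is (−sin φ cos λ, −sin φ sin λ, cos φ), giving ΔN = 143.976 − 5.437 + 233.580 = 372.12 m.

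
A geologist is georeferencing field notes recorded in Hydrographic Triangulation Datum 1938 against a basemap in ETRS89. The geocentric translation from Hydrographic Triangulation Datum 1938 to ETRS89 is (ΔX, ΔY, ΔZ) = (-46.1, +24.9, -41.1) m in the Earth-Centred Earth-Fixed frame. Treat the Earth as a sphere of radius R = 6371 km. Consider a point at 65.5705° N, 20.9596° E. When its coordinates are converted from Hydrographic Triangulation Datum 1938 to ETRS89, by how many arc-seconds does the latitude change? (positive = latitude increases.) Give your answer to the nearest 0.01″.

Δφ = 0.46″

sin φ = 0.910471, cos φ = 0.413573, sin λ = 0.357710, cos λ = 0.933833.
North component: ΔN = −sin φ cos λ·ΔX − sin φ sin λ·ΔY + cos φ·ΔZ = −(0.910471)(0.933833)(-46.1) − (0.910471)(0.357710)(24.9) + (0.413573)(-41.1) = 14.09 m.
1° of latitude spans πR/180 = 111195 m, so Δφ = 14.09 / 111195 × 3600 = 0.456″.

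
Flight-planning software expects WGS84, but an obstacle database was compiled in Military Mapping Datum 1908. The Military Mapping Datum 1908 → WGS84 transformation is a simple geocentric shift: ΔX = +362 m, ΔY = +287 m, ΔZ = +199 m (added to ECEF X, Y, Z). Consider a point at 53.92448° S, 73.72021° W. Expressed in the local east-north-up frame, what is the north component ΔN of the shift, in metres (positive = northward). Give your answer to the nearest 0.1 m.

ΔN = -23.5 m

The local north axis is (−sin φ cos λ, −sin φ sin λ, cos φ), giving ΔN = 82.019 − 222.664 + 117.181 = -23.46 m.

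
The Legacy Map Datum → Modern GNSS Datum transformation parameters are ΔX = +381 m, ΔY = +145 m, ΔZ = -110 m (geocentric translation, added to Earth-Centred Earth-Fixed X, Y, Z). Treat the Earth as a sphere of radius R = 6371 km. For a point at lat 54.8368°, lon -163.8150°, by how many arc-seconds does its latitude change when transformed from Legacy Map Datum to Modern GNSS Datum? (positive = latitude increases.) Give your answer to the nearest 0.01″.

Δφ = 8.70″

sin φ = 0.817515, cos φ = 0.575907, sin λ = -0.278740, cos λ = -0.960367.
North component: ΔN = −sin φ cos λ·ΔX − sin φ sin λ·ΔY + cos φ·ΔZ = −(0.817515)(-0.960367)(381) − (0.817515)(-0.278740)(145) + (0.575907)(-110) = 268.82 m.
1° of latitude spans πR/180 = 111195 m, so Δφ = 268.82 / 111195 × 3600 = 8.703″.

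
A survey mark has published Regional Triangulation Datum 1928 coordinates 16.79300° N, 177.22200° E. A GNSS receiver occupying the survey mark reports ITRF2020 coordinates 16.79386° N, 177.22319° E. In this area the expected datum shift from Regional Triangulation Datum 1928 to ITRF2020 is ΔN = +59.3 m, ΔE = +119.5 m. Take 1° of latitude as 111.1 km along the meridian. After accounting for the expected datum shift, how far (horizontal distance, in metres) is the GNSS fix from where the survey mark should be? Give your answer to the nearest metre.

37 m

Observed coordinate differences: Δφ = +0.00086°, Δλ = +0.00119°.
Converting to metres (1° lat = 111100 m, cos φ = 0.957355): observed ΔN = 95.5 m, observed ΔE = 126.6 m.
Subtracting the expected shift leaves a residual of 95.5 − (59.3) = 36.2 m north and 126.6 − (119.5) = 7.1 m east.
Residual distance = √(36.2² + 7.1²) = 36.9 m.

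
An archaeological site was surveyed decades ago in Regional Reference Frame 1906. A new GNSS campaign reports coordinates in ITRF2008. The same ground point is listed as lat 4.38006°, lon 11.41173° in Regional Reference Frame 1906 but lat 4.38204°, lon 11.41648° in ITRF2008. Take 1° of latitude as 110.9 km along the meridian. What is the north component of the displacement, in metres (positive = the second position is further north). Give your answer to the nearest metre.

ΔN = 220 m

Δφ = 4.38204° − 4.38006° = +0.00198°; Δλ = 11.41648° − 11.41173° = +0.00475°.
ΔN = Δφ × 110900 = 219.6 m; ΔE = Δλ × 110900 × cos(4.38006°) = +0.00475 × 110900 × 0.997079 = 525.2 m.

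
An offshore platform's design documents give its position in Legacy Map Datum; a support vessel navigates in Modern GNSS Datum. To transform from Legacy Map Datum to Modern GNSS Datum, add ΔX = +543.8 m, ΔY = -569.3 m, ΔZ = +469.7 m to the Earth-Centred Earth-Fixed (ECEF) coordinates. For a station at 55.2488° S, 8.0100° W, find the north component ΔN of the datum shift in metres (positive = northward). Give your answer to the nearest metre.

The local north axis is (−sin φ cos λ, −sin φ sin λ, cos φ), giving ΔN = 442.446 + 65.180 + 267.736 = 775.36 m.

ΔN = 775 m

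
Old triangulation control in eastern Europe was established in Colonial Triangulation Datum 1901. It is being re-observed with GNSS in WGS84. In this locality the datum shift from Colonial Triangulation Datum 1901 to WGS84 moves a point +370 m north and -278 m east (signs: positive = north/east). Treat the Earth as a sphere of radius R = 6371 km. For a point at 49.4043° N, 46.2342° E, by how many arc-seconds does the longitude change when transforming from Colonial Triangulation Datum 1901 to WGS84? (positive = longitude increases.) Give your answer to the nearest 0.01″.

Δλ = -13.83″

At latitude 49.4043°, cos φ = 0.650717.
One radian of longitude at latitude φ spans R cos φ, so Δλ = ΔE / (R cos φ) = -278.0 / (6371000 × 0.650717) = -6.7057e-05 rad = -13.832″.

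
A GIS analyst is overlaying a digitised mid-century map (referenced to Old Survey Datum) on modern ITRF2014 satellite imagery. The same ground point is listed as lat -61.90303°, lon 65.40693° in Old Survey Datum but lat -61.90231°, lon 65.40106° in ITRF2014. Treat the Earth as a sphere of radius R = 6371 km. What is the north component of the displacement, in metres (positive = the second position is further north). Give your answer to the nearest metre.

ΔN = 80 m

Δφ = -61.90231° − -61.90303° = +0.00072°; Δλ = 65.40106° − 65.40693° = -0.00587°.
1° along a meridian = πR/180 = 111195 m.
ΔN = Δφ × 111195 = 80.1 m; ΔE = Δλ × 111195 × cos(-61.90303°) = -0.00587 × 111195 × 0.470965 = -307.4 m.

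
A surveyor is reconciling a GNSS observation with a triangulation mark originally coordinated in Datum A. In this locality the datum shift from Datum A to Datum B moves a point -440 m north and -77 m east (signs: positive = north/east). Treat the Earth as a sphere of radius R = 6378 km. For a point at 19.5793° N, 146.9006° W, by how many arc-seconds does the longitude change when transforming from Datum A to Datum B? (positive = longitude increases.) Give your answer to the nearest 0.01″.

At latitude 19.5793°, cos φ = 0.942179.
One radian of longitude at latitude φ spans R cos φ, so Δλ = ΔE / (R cos φ) = -77.0 / (6378000 × 0.942179) = -1.2814e-05 rad = -2.643″.

Δλ = -2.64″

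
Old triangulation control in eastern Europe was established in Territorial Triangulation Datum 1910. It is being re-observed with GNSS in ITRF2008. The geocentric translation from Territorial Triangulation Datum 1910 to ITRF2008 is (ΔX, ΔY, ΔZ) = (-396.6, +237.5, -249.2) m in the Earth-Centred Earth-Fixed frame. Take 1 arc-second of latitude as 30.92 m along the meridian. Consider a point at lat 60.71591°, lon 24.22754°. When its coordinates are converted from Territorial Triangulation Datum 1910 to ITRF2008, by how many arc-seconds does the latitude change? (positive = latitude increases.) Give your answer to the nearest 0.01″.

Δφ = 3.51″

sin φ = 0.872205, cos φ = 0.489140, sin λ = 0.410361, cos λ = 0.911923.
North component: ΔN = −sin φ cos λ·ΔX − sin φ sin λ·ΔY + cos φ·ΔZ = −(0.872205)(0.911923)(-396.6) − (0.872205)(0.410361)(237.5) + (0.489140)(-249.2) = 108.55 m.
1° of latitude spans 3600 × 30.92 = 111312 m, so Δφ = 108.55 / 111312 × 3600 = 3.511″.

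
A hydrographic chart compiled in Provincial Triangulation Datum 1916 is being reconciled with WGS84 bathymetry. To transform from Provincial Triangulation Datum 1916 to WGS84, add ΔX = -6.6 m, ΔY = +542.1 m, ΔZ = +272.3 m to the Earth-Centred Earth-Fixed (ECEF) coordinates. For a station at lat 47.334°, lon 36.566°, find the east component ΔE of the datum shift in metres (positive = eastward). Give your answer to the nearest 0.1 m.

ΔE = 439.3 m

The local east axis at (φ, λ) is (−sin λ, cos λ, 0), so ΔE = −sin(36.566°)·(-6.6) + cos(36.566°)·542.1 = 439.33 m.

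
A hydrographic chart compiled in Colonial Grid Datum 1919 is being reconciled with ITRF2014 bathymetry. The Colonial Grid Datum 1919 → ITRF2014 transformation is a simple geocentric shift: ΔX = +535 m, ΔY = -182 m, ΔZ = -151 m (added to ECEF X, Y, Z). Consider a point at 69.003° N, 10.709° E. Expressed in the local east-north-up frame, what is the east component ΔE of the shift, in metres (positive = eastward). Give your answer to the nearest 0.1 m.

The local east axis at (φ, λ) is (−sin λ, cos λ, 0), so ΔE = −sin(10.709°)·535 + cos(10.709°)·(-182) = -278.24 m.

ΔE = -278.2 m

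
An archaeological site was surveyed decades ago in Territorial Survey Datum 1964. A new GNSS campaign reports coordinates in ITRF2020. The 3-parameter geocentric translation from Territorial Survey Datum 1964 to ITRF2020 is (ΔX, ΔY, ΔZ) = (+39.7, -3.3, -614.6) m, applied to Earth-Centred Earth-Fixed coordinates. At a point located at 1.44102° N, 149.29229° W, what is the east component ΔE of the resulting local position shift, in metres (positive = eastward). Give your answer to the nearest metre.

ΔE = 23 m

At φ = 1.44102°, λ = -149.29229°: sin φ = 0.025148, cos φ = 0.999684, sin λ = -0.510659, cos λ = -0.859784.
ΔE = −sin λ·ΔX + cos λ·ΔY = −(-0.510659)·(39.7) + (-0.859784)·(-3.3) = 23.11 m.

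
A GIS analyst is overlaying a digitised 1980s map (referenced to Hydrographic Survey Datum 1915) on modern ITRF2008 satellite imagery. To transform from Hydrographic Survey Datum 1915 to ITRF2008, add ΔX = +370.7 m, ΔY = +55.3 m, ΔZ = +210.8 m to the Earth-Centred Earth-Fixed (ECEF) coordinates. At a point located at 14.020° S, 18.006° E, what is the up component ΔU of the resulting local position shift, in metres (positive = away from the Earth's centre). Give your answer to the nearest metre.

The local up (radial) axis is (cos φ cos λ, cos φ sin λ, sin φ), giving ΔU = 342.043 + 16.585 − 51.069 = 307.56 m.

ΔU = 308 m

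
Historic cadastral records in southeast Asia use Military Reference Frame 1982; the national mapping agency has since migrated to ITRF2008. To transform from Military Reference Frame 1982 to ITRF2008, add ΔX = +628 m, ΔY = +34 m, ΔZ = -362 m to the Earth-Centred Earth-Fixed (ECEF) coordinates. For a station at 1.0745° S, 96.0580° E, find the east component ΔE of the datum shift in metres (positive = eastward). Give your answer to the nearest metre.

ΔE = -628 m

The local east axis at (φ, λ) is (−sin λ, cos λ, 0), so ΔE = −sin(96.0580°)·628 + cos(96.0580°)·34 = -628.08 m.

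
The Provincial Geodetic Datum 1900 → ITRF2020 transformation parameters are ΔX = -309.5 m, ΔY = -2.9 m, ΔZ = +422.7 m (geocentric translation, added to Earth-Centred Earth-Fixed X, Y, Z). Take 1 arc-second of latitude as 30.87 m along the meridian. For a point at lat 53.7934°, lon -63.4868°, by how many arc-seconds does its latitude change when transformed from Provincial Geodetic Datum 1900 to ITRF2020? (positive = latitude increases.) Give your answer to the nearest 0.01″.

Δφ = 11.63″

sin φ = 0.806892, cos φ = 0.590699, sin λ = -0.894832, cos λ = 0.446404.
North component: ΔN = −sin φ cos λ·ΔX − sin φ sin λ·ΔY + cos φ·ΔZ = −(0.806892)(0.446404)(-309.5) − (0.806892)(-0.894832)(-2.9) + (0.590699)(422.7) = 359.08 m.
1° of latitude spans 3600 × 30.87 = 111132 m, so Δφ = 359.08 / 111132 × 3600 = 11.632″.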